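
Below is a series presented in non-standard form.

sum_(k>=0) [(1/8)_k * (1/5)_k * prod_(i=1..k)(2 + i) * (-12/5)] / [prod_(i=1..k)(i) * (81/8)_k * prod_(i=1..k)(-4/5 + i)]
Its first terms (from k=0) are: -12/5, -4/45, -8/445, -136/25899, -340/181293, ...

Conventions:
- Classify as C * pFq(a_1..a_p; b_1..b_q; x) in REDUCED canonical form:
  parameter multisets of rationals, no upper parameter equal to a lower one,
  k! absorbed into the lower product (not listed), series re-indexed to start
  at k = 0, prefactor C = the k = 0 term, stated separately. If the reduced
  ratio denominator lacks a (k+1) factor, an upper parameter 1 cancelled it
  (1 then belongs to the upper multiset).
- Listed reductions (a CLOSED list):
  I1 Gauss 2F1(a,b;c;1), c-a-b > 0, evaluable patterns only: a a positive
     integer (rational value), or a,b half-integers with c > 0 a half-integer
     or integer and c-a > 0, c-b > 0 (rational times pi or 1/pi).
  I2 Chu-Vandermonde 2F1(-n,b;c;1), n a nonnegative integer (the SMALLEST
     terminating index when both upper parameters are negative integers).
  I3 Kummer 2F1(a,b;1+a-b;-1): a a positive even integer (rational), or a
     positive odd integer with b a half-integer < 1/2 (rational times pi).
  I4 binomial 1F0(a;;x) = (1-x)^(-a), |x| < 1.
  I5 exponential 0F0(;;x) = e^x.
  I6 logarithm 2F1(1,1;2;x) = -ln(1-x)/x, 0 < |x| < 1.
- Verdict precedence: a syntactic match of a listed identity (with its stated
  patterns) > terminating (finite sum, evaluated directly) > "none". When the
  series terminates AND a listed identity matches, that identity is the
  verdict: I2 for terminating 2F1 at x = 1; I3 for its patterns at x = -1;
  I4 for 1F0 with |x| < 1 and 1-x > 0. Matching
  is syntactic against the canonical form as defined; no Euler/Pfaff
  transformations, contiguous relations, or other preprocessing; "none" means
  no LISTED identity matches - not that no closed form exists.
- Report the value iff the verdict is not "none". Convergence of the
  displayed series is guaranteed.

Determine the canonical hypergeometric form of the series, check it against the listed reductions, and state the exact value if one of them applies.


Structural cue: x = 1 and the product of the first k integers (C = -12/5, x = 1) is k!.
Step ratio: r(k) = 1 * (k+1/8) (k+3) / [(k+81/8) (k+1)] - poly over poly, x = 1 from leading terms; C = -12/5 at k = 0.

Canonical form: C = -12/5 times 2F1 with upper {1/8, 3}, lower {81/8}, x = 1. Verdict at x = 1: Gauss (I1, integer-parameter pattern) matches (x = 1: the Gamma ratio telescopes since c-a-b = 7 > 0 and a = 3 in Z>0). Exact value: -18031/7168.


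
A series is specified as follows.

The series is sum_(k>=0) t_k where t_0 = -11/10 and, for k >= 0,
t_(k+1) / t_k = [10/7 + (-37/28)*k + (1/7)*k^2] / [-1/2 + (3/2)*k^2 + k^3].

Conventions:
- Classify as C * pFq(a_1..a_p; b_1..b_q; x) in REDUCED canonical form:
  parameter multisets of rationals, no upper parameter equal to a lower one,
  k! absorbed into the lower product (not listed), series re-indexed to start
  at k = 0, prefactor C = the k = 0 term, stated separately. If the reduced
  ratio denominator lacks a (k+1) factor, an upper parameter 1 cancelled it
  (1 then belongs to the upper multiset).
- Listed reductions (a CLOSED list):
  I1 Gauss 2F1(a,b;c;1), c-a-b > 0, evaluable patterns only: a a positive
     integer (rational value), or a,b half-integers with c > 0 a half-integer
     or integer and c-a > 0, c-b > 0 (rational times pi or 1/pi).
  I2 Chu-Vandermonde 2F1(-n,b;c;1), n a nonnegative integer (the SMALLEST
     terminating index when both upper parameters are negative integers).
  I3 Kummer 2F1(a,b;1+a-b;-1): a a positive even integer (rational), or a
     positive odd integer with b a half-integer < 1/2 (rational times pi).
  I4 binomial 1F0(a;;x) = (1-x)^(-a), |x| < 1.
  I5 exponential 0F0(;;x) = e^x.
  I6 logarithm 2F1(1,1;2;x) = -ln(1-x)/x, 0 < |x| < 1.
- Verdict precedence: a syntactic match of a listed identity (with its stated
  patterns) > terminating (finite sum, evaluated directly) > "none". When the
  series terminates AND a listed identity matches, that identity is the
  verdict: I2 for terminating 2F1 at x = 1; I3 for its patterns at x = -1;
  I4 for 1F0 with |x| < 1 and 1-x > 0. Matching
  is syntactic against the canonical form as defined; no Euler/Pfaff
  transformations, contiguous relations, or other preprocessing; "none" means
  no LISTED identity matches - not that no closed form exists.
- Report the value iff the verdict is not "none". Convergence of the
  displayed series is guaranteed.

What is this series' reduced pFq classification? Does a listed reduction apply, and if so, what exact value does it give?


At argument 1/7: a 2F2 with upper {-8, -5/4}, lower {-1/2, 1}, scaled by C = -11/10. Verdict: terminating. (-8)_k vanishes past k = 8, leaving a 9-term sum, computed directly. Exact value: 56103564229440739/23206487747788800.

Key step: with t_0 = -11/10, the expanded ratio factors over Q; C = -11/10, x = 1/7, roots give parameters.
Step ratio: r(k) = (1/7) * (k-8) (k-5/4) / [(k-1/2) (k+1) (k+1)] - poly over poly, x = (1/7) from leading terms; C = -11/10 at k = 0.


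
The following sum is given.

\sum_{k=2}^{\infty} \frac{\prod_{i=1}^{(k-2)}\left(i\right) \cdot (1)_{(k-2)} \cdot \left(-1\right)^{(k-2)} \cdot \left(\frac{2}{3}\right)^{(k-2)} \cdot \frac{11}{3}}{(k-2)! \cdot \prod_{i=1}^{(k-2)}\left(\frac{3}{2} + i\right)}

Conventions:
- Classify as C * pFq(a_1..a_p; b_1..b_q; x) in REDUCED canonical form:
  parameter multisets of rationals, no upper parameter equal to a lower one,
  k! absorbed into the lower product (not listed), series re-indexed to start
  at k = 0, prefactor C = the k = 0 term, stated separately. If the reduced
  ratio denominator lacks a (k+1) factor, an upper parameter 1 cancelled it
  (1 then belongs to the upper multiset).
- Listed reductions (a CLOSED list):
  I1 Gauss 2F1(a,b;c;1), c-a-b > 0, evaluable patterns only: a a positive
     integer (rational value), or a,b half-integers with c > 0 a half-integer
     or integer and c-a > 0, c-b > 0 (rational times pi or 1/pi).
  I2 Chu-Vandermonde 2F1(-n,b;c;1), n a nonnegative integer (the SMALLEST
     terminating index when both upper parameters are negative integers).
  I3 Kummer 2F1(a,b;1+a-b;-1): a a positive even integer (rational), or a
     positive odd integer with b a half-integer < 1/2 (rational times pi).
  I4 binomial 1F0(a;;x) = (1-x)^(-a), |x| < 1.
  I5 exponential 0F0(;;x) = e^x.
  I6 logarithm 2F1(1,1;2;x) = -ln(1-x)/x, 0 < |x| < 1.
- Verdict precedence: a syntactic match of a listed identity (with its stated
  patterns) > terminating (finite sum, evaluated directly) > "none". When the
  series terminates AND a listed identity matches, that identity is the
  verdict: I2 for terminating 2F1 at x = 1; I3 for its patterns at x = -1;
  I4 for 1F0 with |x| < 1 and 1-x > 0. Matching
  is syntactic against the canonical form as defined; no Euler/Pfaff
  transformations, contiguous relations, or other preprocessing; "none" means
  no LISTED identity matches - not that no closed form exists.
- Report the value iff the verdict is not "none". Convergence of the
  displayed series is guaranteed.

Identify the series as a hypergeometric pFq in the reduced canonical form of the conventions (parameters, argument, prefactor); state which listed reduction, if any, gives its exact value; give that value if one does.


Key step: with t_0 = \frac{11}{3}, the running product (C = 11/3, x = -2/3) telescopes to a rising factorial.
Term ratio: r(k) = -\frac{2}{3} * (k+1) (k+1) / [(k+\frac{5}{2}) (k+1)] - poly over poly, x = -\frac{2}{3} from leading terms; C = \frac{11}{3} at k = 0.

With C = \frac{11}{3}: the canonical form is 2F1(1, 1; \frac{5}{2}; -\frac{2}{3}). Verdict: none - this 2F1 at x = -\frac{2}{3} matches no listed pattern, and upper {1, 1} holds no stopper.


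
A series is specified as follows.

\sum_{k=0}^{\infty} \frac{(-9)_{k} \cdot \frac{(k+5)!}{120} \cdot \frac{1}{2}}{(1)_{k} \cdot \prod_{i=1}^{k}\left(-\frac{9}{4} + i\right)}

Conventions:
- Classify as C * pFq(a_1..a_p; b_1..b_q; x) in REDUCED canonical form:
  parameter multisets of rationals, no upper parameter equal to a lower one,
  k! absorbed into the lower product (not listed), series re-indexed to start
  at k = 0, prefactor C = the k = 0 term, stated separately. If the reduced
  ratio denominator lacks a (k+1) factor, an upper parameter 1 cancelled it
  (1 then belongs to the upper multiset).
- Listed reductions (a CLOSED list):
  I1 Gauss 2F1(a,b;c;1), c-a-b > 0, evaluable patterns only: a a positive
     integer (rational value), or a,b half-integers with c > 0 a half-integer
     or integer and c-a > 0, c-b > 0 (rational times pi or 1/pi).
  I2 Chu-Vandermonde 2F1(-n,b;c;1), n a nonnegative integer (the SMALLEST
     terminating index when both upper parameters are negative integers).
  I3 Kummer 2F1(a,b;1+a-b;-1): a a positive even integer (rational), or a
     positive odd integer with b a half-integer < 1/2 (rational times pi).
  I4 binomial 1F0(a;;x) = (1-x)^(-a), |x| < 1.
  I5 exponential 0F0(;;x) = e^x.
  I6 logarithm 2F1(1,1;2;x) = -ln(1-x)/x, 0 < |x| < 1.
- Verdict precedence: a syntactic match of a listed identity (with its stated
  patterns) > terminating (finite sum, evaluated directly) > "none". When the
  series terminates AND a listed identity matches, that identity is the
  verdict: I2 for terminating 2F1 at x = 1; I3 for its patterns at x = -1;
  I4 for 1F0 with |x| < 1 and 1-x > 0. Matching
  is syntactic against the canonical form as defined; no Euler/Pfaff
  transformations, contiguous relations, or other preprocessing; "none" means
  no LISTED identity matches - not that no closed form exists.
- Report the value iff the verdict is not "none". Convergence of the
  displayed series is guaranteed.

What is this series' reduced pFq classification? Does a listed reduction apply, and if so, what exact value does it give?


Canonical form: C = \frac{1}{2} times 2F1 with upper {-9, 6}, lower {-\frac{5}{4}}, x = 1. Verdict: the Chu-Vandermonde identity I2 matches (terminating 2F1 at x = 1 with n = 9, b = 6, c = -\frac{5}{4}). Value: \frac{32045}{28842}.

Key observation: x = 1 and the lower running product (C = 1/2) is a rising factorial.
Step ratio: r(k) = 1 * (k-9) (k+6) / [(k-\frac{5}{4}) (k+1)] - rational in k. x = 1; t_0 = \frac{1}{2}; negate the roots.


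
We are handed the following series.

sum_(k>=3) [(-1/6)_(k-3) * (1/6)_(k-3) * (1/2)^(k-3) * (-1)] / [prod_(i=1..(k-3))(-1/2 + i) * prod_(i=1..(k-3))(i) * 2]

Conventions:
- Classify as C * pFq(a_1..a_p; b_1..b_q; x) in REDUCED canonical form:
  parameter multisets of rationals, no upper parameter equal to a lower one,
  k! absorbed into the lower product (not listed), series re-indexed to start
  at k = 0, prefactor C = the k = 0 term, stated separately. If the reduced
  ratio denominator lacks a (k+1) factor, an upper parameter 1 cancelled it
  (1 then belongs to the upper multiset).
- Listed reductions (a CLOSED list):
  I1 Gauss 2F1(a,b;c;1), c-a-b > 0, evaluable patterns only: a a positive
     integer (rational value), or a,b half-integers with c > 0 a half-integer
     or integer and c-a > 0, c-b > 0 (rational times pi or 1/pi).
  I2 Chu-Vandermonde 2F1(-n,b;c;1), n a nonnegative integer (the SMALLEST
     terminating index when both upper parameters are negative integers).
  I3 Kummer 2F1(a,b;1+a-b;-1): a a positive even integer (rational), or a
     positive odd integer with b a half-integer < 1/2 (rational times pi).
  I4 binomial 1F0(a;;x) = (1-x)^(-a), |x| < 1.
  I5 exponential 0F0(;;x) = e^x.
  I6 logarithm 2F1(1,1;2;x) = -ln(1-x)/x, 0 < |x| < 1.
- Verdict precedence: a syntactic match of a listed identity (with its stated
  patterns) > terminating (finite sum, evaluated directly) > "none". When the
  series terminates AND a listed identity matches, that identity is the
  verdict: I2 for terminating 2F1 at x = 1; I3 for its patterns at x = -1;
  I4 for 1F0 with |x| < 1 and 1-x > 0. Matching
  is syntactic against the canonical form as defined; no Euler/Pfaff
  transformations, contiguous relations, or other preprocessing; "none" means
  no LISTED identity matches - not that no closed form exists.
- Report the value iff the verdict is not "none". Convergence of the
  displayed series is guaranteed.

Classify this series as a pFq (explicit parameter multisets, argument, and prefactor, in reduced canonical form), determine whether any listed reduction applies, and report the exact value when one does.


This is -1/2 * 2F1(-1/6, 1/6; 1/2; 1/2) in reduced canonical form. Verdict: none here - no I1-I6 shape fits x = 1/2 with lower {1/2}.

First insight: t_0 = -1/2 here, and the constant factors (C = -1/2, x = 1/2) combine into one prefactor.
Ratio: r(k) = (1/2) * (k-1/6) (k+1/6) / [(k+1/2) (k+1)] - poly over poly, x = (1/2) from leading terms; C = -1/2 at k = 0.


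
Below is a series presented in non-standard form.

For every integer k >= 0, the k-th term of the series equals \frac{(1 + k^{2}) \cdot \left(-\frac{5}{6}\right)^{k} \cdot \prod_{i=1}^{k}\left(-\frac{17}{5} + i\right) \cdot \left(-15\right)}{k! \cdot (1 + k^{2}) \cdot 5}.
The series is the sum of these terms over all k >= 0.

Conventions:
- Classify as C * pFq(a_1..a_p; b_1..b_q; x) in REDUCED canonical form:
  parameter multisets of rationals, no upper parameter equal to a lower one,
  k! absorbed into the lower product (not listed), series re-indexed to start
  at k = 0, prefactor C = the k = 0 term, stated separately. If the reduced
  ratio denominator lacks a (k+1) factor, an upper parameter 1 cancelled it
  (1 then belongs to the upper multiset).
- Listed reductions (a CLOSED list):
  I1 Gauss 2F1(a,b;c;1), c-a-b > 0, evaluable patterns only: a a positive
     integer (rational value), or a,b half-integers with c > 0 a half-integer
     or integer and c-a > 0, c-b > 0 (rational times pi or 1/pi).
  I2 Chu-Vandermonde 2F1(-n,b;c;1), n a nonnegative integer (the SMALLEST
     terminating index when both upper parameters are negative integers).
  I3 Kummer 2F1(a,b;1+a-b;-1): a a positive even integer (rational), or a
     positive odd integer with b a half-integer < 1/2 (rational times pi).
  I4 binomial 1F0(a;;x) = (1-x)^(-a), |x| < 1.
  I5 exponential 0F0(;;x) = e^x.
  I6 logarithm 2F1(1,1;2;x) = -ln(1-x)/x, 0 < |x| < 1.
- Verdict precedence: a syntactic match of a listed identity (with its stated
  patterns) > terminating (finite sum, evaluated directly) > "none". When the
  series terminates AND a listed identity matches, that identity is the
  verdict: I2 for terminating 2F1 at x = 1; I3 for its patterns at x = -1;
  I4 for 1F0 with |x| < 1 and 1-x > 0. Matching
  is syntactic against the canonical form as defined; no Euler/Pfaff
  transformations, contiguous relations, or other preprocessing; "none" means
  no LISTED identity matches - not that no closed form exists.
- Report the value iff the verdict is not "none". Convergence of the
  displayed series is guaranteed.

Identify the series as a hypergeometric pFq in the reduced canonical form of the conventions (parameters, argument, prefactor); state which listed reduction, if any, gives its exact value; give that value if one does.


x = -\frac{5}{6} here; the reduced form reads 1F0, upper {-\frac{12}{5}}, lower {-}, C = -3. Verdict (x = -\frac{5}{6}): the I4 binomial reduction applies (the 1F0 binomial series: exponent 12/5, x = -\frac{5}{6}). Exact value: \left(-3\right) \cdot \left(\frac{11}{6}\right)^{\frac{12}{5}}.

Key step: from the first term -3: the constant factors (C = -3) combine into one prefactor.
Step ratio: r(k) = -\frac{5}{6} * (k-\frac{12}{5}) / [(k+1)] - poly over poly, x = -\frac{5}{6} from leading terms; C = -3 at k = 0.


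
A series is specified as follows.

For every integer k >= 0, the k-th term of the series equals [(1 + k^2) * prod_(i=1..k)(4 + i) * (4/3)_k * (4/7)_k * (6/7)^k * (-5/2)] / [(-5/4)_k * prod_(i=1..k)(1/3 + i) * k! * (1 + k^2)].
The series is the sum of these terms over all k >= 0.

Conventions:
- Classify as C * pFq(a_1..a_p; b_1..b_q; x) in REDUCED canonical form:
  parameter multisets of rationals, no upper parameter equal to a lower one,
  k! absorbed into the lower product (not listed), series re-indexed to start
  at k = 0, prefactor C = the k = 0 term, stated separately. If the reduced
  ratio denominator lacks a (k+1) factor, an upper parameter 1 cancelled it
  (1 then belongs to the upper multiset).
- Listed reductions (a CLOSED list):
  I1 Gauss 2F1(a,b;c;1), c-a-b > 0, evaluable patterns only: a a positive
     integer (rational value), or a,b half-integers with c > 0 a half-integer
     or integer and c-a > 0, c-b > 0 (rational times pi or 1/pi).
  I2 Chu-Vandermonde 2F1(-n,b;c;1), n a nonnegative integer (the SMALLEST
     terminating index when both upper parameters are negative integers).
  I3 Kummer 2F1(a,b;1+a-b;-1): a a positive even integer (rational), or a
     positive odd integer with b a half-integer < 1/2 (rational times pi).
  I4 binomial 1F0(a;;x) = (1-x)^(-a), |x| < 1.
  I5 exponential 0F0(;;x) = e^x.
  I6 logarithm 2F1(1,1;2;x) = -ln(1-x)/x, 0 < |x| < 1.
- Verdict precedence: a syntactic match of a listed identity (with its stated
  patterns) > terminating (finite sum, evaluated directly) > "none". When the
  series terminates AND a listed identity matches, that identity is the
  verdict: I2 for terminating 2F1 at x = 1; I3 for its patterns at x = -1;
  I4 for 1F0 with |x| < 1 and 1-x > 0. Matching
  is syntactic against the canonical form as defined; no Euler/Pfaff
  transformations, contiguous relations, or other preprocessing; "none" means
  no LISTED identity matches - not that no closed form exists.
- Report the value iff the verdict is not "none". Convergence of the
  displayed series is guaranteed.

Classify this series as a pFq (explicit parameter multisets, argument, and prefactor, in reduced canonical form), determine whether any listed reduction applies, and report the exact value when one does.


Reduced: x = 6/7, 2F1, upper = {4/7, 5}, lower = {-5/4}, C = -5/2. Verdict: none. A 2F1 with upper {4/7, 5} fits none of I1-I6 at x = 6/7; the sum runs forever.

Key step: from the first term -5/2: the parameter 4/3 appears in both the upper and lower lists and cancels (alongside the other common factor).
Term ratio: r(k) = (6/7) * (k+4/7) (k+5) / [(k-5/4) (k+1)] ; factor over Q: parameters, x = (6/7), and C = -5/2.


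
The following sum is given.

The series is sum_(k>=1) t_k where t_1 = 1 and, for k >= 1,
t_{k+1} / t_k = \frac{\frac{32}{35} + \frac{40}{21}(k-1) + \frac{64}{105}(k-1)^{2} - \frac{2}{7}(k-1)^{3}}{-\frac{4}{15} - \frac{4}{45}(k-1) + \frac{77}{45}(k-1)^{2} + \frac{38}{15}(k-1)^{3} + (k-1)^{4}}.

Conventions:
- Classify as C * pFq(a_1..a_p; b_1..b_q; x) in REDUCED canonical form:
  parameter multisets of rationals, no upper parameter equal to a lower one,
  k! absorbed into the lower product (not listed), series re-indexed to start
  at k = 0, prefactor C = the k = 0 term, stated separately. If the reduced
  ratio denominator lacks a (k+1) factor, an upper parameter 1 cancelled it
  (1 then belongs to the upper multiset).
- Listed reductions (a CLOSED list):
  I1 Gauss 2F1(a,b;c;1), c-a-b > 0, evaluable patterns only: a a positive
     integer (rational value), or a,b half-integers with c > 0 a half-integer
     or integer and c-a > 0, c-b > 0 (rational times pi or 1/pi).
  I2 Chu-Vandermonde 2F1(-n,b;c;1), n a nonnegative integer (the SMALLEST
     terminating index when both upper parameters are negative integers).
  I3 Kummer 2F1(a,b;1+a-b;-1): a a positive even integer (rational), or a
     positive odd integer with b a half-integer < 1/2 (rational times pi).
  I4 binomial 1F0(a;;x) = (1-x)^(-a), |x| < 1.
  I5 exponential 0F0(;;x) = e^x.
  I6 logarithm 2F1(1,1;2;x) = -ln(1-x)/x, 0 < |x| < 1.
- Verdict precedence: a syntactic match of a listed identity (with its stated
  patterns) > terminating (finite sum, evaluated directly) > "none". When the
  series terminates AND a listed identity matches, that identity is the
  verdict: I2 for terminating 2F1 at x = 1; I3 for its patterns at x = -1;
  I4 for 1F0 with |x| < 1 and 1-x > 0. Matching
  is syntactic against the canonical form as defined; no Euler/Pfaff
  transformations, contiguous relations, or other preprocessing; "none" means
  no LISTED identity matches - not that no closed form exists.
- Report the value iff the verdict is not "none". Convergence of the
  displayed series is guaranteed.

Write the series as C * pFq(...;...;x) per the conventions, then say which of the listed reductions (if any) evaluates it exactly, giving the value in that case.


Prefactor 1, argument -\frac{2}{7}: 1F1 with upper {-4} over lower {-\frac{1}{3}}. Verdict: terminating - no listed pattern fits, but -4 in the upper list cuts the series at k = 4; direct evaluation. Sum: -\frac{11744}{2401}.

The tell: x = -\frac{2}{7} and the parameter 6/5 appears in both the upper and lower lists and cancels (alongside the other common factor).
Term ratio: r(k) = -\frac{2}{7} * (k-4) / [(k-\frac{1}{3}) (k+1)] - rational in k. x = -\frac{2}{7}; t_0 = 1; negate the roots.


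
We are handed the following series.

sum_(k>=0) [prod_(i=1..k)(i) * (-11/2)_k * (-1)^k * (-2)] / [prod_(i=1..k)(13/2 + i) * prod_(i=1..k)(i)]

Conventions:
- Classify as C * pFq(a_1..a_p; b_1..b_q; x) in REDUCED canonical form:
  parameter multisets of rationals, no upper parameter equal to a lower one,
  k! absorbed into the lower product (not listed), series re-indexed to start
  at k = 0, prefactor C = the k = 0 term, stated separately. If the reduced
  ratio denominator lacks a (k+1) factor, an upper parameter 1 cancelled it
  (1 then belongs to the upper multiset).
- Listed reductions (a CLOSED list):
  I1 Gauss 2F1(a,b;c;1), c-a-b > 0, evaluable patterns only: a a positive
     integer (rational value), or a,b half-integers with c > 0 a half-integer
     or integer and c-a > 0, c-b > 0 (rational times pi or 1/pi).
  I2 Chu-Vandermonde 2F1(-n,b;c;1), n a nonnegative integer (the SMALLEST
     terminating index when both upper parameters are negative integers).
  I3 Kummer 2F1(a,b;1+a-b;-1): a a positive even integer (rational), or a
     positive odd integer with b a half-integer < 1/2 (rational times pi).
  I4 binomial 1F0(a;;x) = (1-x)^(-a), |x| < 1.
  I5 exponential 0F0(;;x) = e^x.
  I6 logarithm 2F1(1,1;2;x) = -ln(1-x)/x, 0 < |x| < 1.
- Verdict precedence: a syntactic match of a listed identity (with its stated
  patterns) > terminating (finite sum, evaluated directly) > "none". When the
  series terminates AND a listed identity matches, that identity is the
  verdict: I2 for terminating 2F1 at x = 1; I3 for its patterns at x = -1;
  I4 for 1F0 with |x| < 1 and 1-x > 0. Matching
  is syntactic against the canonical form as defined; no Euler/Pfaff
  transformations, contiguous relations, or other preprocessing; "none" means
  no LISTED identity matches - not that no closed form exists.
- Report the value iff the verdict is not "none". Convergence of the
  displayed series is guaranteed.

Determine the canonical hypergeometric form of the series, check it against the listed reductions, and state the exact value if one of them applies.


Key step: x = (-1) and the lower running product (C = -2) is a rising factorial.
Step ratio: r(k) = (-1) * (k-11/2) (k+1) / [(k+15/2) (k+1)] - poly over poly, x = (-1) from leading terms; C = -2 at k = 0.

This is -2 * 2F1(-11/2, 1; 15/2; -1) in reduced canonical form. Verdict at x = -1: the Kummer evaluation I3 matches (x = -1; c = 15/2 equals 1+a-b for upper {-11/2, 1}: listed pattern). Value: (-3003/2048) * pi.


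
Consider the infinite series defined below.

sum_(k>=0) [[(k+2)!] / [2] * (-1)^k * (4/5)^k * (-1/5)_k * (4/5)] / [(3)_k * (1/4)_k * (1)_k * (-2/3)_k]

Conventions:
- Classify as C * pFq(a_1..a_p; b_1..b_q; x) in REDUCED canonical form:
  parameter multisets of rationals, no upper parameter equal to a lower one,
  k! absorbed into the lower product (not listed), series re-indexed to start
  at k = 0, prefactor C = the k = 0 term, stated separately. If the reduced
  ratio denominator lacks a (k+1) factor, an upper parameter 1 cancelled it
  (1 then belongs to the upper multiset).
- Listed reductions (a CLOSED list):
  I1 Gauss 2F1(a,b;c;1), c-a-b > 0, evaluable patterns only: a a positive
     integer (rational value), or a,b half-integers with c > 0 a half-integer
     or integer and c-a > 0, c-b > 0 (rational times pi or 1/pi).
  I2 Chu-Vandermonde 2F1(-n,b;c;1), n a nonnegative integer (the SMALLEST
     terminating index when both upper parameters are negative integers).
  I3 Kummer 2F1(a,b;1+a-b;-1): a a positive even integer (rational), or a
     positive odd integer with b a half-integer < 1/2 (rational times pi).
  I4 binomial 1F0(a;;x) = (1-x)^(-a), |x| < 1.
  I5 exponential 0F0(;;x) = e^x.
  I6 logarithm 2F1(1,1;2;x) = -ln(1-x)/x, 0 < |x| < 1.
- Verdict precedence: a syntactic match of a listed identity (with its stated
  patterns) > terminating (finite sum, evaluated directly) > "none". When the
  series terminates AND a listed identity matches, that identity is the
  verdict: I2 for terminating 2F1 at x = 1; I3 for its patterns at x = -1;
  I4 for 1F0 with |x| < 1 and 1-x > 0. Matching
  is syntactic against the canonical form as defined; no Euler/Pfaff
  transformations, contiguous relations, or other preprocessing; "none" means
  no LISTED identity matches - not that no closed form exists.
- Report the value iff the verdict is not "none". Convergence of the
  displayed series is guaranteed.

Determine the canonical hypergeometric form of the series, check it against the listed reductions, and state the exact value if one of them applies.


With C = 4/5: the canonical form is 1F2(-1/5; -2/3, 1/4; -4/5). Verdict: none - at argument -4/5 the multisets {-1/5} ; {-2/3, 1/4} match no listed identity.

Key observation: t_0 = 4/5 here, and (1)_k (prefactor 4/5) is k! itself.
Ratio: r(k) = (-4/5) * (k-1/5) / [(k-2/3) (k+1/4) (k+1)] ; factor over Q: parameters, x = (-4/5), and C = 4/5.


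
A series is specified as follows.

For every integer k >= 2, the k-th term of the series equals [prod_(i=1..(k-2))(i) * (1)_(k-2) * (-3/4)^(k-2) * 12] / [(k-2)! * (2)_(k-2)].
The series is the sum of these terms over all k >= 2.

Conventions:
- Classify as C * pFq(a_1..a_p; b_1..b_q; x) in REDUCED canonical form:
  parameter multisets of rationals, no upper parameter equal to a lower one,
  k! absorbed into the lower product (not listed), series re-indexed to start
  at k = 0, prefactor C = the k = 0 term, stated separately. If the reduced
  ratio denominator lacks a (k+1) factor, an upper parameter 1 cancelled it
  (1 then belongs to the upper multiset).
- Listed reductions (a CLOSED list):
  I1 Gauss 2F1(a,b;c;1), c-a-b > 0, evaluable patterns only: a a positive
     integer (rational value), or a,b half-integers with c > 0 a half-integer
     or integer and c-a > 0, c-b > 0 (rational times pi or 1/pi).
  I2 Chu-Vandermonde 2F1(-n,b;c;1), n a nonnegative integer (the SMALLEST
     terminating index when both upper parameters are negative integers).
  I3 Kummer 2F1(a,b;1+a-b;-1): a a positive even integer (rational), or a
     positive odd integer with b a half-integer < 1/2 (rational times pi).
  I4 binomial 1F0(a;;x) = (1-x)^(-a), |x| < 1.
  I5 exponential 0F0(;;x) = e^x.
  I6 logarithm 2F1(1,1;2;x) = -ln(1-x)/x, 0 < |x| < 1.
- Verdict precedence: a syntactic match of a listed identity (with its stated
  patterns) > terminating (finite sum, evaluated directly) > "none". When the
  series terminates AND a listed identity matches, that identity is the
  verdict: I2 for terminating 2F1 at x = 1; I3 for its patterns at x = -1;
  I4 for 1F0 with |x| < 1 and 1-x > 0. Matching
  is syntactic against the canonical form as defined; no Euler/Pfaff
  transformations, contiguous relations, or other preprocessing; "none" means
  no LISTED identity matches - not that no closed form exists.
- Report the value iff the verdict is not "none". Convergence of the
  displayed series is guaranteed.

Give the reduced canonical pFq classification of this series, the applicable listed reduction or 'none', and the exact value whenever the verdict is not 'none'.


With C = 12: the canonical form is 2F1(1, 1; 2; -3/4). Verdict: this is the I6 logarithm reduction (the logarithm: parameters (1,1;2), x = -3/4). Value: 16 * ln(7/4).

Structural cue: with t_0 = 12, the running product (C = 12) telescopes to a rising factorial.
Ratio: r(k) = (-3/4) * (k+1) (k+1) / [(k+2) (k+1)] - poly over poly, x = (-3/4) from leading terms; C = 12 at k = 0.


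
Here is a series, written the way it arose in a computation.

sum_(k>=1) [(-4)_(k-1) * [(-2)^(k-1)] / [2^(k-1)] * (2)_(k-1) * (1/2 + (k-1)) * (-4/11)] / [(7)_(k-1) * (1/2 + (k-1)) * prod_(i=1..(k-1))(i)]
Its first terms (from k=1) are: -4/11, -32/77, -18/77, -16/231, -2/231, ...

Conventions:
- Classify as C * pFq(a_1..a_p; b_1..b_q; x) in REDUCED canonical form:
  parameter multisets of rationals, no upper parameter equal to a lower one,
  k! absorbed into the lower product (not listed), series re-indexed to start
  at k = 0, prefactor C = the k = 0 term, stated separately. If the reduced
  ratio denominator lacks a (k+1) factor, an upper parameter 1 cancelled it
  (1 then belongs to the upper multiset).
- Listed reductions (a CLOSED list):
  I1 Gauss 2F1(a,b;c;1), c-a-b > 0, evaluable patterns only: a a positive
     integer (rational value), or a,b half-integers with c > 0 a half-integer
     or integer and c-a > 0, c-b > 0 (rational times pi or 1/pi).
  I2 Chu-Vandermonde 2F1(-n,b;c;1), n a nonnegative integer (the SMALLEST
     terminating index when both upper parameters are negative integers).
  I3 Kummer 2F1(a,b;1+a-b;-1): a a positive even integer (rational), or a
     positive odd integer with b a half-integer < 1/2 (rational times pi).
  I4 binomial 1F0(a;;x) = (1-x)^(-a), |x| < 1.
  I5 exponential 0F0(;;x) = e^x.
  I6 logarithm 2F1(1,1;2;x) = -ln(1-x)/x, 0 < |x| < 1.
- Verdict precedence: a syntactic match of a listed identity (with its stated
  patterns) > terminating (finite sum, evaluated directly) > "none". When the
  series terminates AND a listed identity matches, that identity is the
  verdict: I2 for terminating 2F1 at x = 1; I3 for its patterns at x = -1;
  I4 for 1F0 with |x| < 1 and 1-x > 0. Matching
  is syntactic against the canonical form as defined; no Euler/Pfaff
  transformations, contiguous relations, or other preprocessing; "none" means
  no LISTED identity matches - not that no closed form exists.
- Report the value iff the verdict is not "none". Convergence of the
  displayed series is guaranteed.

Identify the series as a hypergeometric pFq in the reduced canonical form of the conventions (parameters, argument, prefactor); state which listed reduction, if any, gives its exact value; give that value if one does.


Prefactor -4/11, argument -1: 2F1 with upper {-4, 2} over lower {7}. Verdict at x = -1: the Kummer evaluation I3 matches (x = -1; c = 7 equals 1+a-b for upper {-4, 2}: listed pattern). Its exact value is -12/11.

Structural cue: t_0 being -4/11, the factor k + 1/2 cancels (top and bottom), leaving C = -4/11, x = -1.
Term ratio: r(k) = (-1) * (k-4) (k+2) / [(k+7) (k+1)] - rational in k, leading ratio (-1); with t_0 = -4/11, classification follows.


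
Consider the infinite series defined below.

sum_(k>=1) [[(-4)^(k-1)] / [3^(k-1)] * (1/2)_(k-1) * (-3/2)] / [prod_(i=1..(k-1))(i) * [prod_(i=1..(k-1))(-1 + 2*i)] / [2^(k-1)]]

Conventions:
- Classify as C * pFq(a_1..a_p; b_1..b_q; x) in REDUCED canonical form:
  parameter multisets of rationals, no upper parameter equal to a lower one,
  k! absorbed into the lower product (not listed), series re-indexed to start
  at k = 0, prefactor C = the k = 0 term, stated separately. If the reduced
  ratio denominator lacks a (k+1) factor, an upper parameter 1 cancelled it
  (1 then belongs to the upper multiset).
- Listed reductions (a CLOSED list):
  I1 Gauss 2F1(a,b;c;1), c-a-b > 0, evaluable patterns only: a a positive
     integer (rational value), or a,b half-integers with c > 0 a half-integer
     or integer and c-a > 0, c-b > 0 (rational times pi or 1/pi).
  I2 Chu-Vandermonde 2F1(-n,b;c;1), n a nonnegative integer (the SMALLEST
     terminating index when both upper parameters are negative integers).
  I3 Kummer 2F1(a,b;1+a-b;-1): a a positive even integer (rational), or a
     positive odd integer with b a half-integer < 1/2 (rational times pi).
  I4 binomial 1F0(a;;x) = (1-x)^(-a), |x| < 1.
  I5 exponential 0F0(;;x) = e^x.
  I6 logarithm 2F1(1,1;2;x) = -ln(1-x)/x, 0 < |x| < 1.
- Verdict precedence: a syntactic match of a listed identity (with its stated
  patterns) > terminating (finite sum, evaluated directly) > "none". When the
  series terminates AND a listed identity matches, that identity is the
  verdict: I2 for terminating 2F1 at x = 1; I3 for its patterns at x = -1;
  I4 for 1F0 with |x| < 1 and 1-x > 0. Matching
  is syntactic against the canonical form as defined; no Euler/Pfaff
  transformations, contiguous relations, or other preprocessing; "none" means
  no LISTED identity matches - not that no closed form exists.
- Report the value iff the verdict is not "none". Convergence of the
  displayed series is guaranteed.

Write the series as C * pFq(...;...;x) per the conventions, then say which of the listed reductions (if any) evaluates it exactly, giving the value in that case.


With C = -3/2: the canonical form is 0F0(-; -; -4/3). Verdict at x = -4/3: the I5 exponential reduction matches (the 0F0 exponential series at x = -4/3). Its exact value is (-3/2) * e^(-4/3).

Key step: from the first term -3/2: the product of the first k integers (C = -3/2, x = -4/3) is k!.
Term ratio: r(k) = (-4/3) * 1 / [(k+1)] ; factor over Q: parameters, x = (-4/3), and C = -3/2.


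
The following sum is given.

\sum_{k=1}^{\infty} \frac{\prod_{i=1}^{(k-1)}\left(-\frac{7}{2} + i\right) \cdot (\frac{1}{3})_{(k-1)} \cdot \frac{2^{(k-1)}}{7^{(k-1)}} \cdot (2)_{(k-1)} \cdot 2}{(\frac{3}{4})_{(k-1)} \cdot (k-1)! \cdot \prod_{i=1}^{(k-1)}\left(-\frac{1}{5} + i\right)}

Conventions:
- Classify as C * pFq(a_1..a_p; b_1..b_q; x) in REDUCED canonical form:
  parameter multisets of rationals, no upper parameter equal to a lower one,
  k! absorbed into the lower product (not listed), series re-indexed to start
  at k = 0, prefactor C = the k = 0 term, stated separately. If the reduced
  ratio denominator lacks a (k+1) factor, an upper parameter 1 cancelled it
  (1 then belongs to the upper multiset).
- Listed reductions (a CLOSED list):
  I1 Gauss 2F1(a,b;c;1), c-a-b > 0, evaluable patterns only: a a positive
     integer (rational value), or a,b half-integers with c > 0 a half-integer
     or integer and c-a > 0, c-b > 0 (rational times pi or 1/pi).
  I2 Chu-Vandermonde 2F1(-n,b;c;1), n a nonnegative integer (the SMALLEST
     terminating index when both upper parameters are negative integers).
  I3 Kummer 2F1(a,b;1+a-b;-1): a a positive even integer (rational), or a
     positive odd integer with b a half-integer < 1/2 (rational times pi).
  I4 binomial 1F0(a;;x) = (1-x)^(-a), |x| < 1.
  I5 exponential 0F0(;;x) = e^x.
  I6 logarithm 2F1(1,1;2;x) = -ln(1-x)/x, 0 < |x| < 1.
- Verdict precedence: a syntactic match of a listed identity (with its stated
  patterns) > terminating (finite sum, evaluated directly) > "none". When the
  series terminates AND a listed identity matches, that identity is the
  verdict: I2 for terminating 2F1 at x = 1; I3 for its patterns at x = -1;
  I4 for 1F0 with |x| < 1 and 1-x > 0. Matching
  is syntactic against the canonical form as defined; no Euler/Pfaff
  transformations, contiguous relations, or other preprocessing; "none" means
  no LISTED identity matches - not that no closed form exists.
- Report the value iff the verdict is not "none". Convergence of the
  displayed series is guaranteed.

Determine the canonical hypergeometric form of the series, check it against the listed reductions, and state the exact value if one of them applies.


With C = 2: the canonical form is 3F2(-\frac{5}{2}, \frac{1}{3}, 2; \frac{3}{4}, \frac{4}{5}; \frac{2}{7}). Verdict: none (x = \frac{2}{7}): each listed identity misses the multisets {-\frac{5}{2}, \frac{1}{3}, 2} ; {\frac{3}{4}, \frac{4}{5}}.

The tell: t_0 = 2 here, and the lower running product (C = 2, x = 2/7) is a rising factorial.
Consecutive-term ratio: r(k) = \frac{2}{7} * (k-\frac{5}{2}) (k+\frac{1}{3}) (k+2) / [(k+\frac{3}{4}) (k+\frac{4}{5}) (k+1)] - rational; roots negated = parameters, x = \frac{2}{7}, C = 2.


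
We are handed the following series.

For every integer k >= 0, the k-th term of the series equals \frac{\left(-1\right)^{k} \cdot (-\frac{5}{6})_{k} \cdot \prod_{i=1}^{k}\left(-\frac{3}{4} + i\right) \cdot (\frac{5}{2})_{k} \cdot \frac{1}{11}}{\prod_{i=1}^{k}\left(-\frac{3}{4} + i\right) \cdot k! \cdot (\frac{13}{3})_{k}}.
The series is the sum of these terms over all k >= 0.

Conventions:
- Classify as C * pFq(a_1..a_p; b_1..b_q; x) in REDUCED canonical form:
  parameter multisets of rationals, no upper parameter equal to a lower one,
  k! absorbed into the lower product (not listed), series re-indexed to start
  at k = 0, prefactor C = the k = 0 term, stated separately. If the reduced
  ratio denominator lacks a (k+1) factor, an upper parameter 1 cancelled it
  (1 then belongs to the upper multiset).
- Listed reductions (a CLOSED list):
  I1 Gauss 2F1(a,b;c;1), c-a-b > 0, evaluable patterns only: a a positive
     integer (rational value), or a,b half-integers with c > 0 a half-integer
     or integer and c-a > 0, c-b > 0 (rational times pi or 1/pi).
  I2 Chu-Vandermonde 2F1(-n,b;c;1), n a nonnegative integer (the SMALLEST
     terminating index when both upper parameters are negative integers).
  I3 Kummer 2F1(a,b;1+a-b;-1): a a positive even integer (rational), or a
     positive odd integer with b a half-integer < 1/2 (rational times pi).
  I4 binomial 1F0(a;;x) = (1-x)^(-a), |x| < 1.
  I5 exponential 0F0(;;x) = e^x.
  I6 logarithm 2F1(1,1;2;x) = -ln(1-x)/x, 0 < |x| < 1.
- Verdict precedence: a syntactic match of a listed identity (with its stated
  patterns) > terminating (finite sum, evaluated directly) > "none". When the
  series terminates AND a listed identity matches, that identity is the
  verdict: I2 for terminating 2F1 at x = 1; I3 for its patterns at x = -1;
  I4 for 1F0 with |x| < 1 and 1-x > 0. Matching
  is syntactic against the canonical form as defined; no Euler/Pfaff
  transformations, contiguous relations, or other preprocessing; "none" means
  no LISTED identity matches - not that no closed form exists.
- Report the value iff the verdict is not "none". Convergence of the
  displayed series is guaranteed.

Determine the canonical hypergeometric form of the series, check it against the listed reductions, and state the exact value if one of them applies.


x = -1 here; the reduced form reads 2F1, upper {-\frac{5}{6}, \frac{5}{2}}, lower {\frac{13}{3}}, C = \frac{1}{11}. Verdict: none. A 2F1 with upper {-\frac{5}{6}, \frac{5}{2}} fits none of I1-I6 at x = -1; the sum runs forever.

Structural cue: t_0 being \frac{1}{11}, the parameter 1/4 appears in both the upper and lower lists and cancels.
Term ratio: r(k) = -1 * (k-\frac{5}{6}) (k+\frac{5}{2}) / [(k+\frac{13}{3}) (k+1)] - rational in k, leading ratio -1; with t_0 = \frac{1}{11}, classification follows.


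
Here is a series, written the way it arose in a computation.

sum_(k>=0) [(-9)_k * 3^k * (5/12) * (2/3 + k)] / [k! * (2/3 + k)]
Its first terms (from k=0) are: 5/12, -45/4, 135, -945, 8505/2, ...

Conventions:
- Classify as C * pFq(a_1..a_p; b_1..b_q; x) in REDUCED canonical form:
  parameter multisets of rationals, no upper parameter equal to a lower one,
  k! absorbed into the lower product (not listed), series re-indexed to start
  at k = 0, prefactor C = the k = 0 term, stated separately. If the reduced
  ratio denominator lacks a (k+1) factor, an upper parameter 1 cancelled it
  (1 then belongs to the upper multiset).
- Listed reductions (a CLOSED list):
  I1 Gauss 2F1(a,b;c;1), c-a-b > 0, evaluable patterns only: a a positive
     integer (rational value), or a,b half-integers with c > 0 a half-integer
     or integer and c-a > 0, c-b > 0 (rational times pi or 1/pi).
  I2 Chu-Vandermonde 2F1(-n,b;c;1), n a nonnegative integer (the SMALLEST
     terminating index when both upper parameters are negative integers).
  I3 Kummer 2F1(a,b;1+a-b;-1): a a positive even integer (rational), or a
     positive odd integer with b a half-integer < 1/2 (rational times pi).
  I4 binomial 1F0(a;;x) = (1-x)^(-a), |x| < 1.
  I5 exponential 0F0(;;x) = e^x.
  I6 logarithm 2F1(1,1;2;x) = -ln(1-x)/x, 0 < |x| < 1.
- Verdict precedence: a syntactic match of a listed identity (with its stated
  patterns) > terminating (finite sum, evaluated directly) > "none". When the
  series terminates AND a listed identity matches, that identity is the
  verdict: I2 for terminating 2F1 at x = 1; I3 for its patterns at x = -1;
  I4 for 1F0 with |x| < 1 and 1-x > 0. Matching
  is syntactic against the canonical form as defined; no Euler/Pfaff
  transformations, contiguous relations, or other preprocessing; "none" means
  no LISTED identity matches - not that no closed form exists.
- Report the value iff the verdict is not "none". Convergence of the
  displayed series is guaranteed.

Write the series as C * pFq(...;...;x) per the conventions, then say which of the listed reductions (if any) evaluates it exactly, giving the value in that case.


Key observation: with t_0 = 5/12, k + 2/3 divides numerator and denominator alike; C = 5/12, x = 3 after cancelling.
Consecutive-term ratio: r(k) = 3 * (k-9) / [(k+1)] - rational in k. x = 3; t_0 = 5/12; negate the roots.

At argument 3: a 1F0 with upper {-9}, lower {-}, scaled by C = 5/12. Verdict: terminating. With -9 upstairs the series is a 10-term polynomial sum; evaluated term by term. Hence: -640/3.
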